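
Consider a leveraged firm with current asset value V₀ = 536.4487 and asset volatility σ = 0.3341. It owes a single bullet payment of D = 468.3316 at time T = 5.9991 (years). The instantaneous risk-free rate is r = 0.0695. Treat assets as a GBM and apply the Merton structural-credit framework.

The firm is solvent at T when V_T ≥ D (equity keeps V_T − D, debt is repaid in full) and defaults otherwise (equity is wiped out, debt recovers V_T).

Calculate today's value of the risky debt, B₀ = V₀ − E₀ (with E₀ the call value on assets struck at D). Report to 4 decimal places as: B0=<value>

B0=261.3291

Work the structural quantities from V₀ = 536.4487 against face 468.3316:
d₁ = [ln(V₀/D) + (r + σ²/2)T] / (σ√T)
   = [ln(536.4487/468.3316) + (0.0695 + 0.5·0.3341²)·5.9991] / (0.3341·√5.9991)
   = [0.135794 + 0.751756] / 0.818313 = 1.084609
d₂ = d₁ − σ√T = 1.084609 − 0.818313 = 0.266296
N(d₁) = 0.860953,  N(d₂) = 0.604994,  e^(−rT) = 0.659062
E₀ = V₀·N(d₁) − D·e^(−rT)·N(d₂)
   = 536.4487·0.860953 − 468.3316·0.659062·0.604994 = 275.119564
B₀ = V₀ − E₀ = 536.4487 − 275.119564 = 261.329136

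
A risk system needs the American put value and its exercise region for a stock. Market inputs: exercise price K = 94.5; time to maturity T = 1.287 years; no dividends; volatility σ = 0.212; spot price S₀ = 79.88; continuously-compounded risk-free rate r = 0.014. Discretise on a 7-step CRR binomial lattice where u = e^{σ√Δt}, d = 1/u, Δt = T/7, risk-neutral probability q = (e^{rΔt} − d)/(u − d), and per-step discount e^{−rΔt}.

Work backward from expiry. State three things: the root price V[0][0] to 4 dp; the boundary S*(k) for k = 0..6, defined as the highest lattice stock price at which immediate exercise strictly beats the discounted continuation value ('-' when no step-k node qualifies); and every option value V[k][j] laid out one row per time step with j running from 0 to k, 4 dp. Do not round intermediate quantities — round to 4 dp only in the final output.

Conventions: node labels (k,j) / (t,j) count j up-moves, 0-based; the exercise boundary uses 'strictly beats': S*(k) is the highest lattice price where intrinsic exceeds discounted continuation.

price = 16.8918
boundary = - - 66.6011 60.8139 66.6011 72.9390 79.8800
tree:
16.8918
22.0825 11.6091
27.8989 16.1794 6.9406
33.6861 21.7138 10.5372 3.2551
38.9705 27.8989 15.4273 5.5321 0.9160
43.7956 33.6861 21.5610 9.1610 1.8058 0.0000
48.2015 38.9705 27.8989 14.6200 3.5601 0.0000 0.0000
52.2245 43.7956 33.6861 21.5610 7.0184 0.0000 0.0000 0.0000

params: Δt=0.18386 u=1.09516 d=0.91311 q=0.49145 e^(-rΔt)=0.99743
t_7 payoffs: 52.2245 43.7956 33.6861 21.5610 7.0184 0.0000 0.0000 0.0000
t_6: node(6,0) S=46.2985 payoff=48.2015 vs cont=47.9585 → 48.2015 [stop]  node(6,1) S=55.5295 payoff=38.9705 vs cont=38.7275 → 38.9705 [stop]  node(6,2) S=66.6011 payoff=27.8989 vs cont=27.6560 → 27.8989 [stop]  node(6,3) S=79.8800 payoff=14.6200 vs cont=14.3771 → 14.6200 [stop]  node(6,4) S=95.8065 payoff=0.0000 vs cont=3.5601 → 3.5601 [wait]  node(6,5) S=114.9085 payoff=0.0000 vs cont=0.0000 → 0.0000 [wait]  node(6,6) S=137.8190 payoff=0.0000 vs cont=0.0000 → 0.0000 [wait]  ⇒ S*(6)=79.8800
t_5: node(5,0) S=50.7044 payoff=43.7956 vs cont=43.5527 → 43.7956 [stop]  node(5,1) S=60.8139 payoff=33.6861 vs cont=33.4432 → 33.6861 [stop]  node(5,2) S=72.9390 payoff=21.5610 vs cont=21.3181 → 21.5610 [stop]  node(5,3) S=87.4816 payoff=7.0184 vs cont=9.1610 → 9.1610 [wait]  node(5,4) S=104.9237 payoff=0.0000 vs cont=1.8058 → 1.8058 [wait]  node(5,5) S=125.8434 payoff=0.0000 vs cont=0.0000 → 0.0000 [wait]  ⇒ S*(5)=72.9390
t_4: node(4,0) S=55.5295 payoff=38.9705 vs cont=38.7275 → 38.9705 [stop]  node(4,1) S=66.6011 payoff=27.8989 vs cont=27.6560 → 27.8989 [stop]  node(4,2) S=79.8800 payoff=14.6200 vs cont=15.4273 → 15.4273 [wait]  node(4,3) S=95.8065 payoff=0.0000 vs cont=5.5321 → 5.5321 [wait]  node(4,4) S=114.9085 payoff=0.0000 vs cont=0.9160 → 0.9160 [wait]  ⇒ S*(4)=66.6011
t_3: node(3,0) S=60.8139 payoff=33.6861 vs cont=33.4432 → 33.6861 [stop]  node(3,1) S=72.9390 payoff=21.5610 vs cont=21.7138 → 21.7138 [wait]  node(3,2) S=87.4816 payoff=7.0184 vs cont=10.5372 → 10.5372 [wait]  node(3,3) S=104.9237 payoff=0.0000 vs cont=3.2551 → 3.2551 [wait]  ⇒ S*(3)=60.8139
t_2: node(2,0) S=66.6011 payoff=27.8989 vs cont=27.7309 → 27.8989 [stop]  node(2,1) S=79.8800 payoff=14.6200 vs cont=16.1794 → 16.1794 [wait]  node(2,2) S=95.8065 payoff=0.0000 vs cont=6.9406 → 6.9406 [wait]  ⇒ S*(2)=66.6011
t_1: node(1,0) S=72.9390 payoff=21.5610 vs cont=22.0825 → 22.0825 [wait]  node(1,1) S=87.4816 payoff=7.0184 vs cont=11.6091 → 11.6091 [wait]  ⇒ S*(1)=-
t_0: node(0,0) S=79.8800 payoff=14.6200 vs cont=16.8918 → 16.8918 [wait]  ⇒ S*(0)=-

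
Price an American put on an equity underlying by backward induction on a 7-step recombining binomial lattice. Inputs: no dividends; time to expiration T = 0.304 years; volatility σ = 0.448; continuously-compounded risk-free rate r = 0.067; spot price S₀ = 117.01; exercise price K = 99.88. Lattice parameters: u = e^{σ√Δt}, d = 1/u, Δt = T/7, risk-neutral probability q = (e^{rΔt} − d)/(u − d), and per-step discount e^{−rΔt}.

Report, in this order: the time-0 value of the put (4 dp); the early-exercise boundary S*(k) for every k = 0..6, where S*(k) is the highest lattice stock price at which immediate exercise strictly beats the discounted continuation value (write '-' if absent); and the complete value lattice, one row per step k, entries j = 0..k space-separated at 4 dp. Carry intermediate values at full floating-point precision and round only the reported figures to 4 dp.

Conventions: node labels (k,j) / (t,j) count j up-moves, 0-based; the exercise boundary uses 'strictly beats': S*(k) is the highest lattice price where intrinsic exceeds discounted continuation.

price = 3.8364
boundary = - - - - - 73.3655 80.5449
tree:
3.8364
6.0481 1.5778
9.2829 2.7473 0.3809
13.7821 4.6972 0.7524 0.0000
19.6248 7.8373 1.4861 0.0000 0.0000
26.5145 12.6346 2.9355 0.0000 0.0000 0.0000
33.0539 19.3351 5.7983 0.0000 0.0000 0.0000 0.0000
39.0105 26.5145 11.4531 0.0000 0.0000 0.0000 0.0000 0.0000

params: Δt=0.04343 u=1.09786 d=0.91086 q=0.49226 e^(-rΔt)=0.99709
t_7 payoffs: 39.0105 26.5145 11.4531 0.0000 0.0000 0.0000 0.0000 0.0000
t_6: node(6,0) S=66.8261 payoff=33.0539 vs cont=32.7637 → 33.0539 [stop]  node(6,1) S=80.5449 payoff=19.3351 vs cont=19.0449 → 19.3351 [stop]  node(6,2) S=97.0802 payoff=2.7998 vs cont=5.7983 → 5.7983 [wait]  node(6,3) S=117.0100 payoff=0.0000 vs cont=0.0000 → 0.0000 [wait]  node(6,4) S=141.0313 payoff=0.0000 vs cont=0.0000 → 0.0000 [wait]  node(6,5) S=169.9839 payoff=0.0000 vs cont=0.0000 → 0.0000 [wait]  node(6,6) S=204.8803 payoff=0.0000 vs cont=0.0000 → 0.0000 [wait]  ⇒ S*(6)=80.5449
t_5: node(5,0) S=73.3655 payoff=26.5145 vs cont=26.2243 → 26.5145 [stop]  node(5,1) S=88.4269 payoff=11.4531 vs cont=12.6346 → 12.6346 [wait]  node(5,2) S=106.5803 payoff=0.0000 vs cont=2.9355 → 2.9355 [wait]  node(5,3) S=128.4604 payoff=0.0000 vs cont=0.0000 → 0.0000 [wait]  node(5,4) S=154.8323 payoff=0.0000 vs cont=0.0000 → 0.0000 [wait]  node(5,5) S=186.6182 payoff=0.0000 vs cont=0.0000 → 0.0000 [wait]  ⇒ S*(5)=73.3655
t_4: node(4,0) S=80.5449 payoff=19.3351 vs cont=19.6248 → 19.6248 [wait]  node(4,1) S=97.0802 payoff=2.7998 vs cont=7.8373 → 7.8373 [wait]  node(4,2) S=117.0100 payoff=0.0000 vs cont=1.4861 → 1.4861 [wait]  node(4,3) S=141.0313 payoff=0.0000 vs cont=0.0000 → 0.0000 [wait]  node(4,4) S=169.9839 payoff=0.0000 vs cont=0.0000 → 0.0000 [wait]  ⇒ S*(4)=-
t_3: node(3,0) S=88.4269 payoff=11.4531 vs cont=13.7821 → 13.7821 [wait]  node(3,1) S=106.5803 payoff=0.0000 vs cont=4.6972 → 4.6972 [wait]  node(3,2) S=128.4604 payoff=0.0000 vs cont=0.7524 → 0.7524 [wait]  node(3,3) S=154.8323 payoff=0.0000 vs cont=0.0000 → 0.0000 [wait]  ⇒ S*(3)=-
t_2: node(2,0) S=97.0802 payoff=2.7998 vs cont=9.2829 → 9.2829 [wait]  node(2,1) S=117.0100 payoff=0.0000 vs cont=2.7473 → 2.7473 [wait]  node(2,2) S=141.0313 payoff=0.0000 vs cont=0.3809 → 0.3809 [wait]  ⇒ S*(2)=-
t_1: node(1,0) S=106.5803 payoff=0.0000 vs cont=6.0481 → 6.0481 [wait]  node(1,1) S=128.4604 payoff=0.0000 vs cont=1.5778 → 1.5778 [wait]  ⇒ S*(1)=-
t_0: node(0,0) S=117.0100 payoff=0.0000 vs cont=3.8364 → 3.8364 [wait]  ⇒ S*(0)=-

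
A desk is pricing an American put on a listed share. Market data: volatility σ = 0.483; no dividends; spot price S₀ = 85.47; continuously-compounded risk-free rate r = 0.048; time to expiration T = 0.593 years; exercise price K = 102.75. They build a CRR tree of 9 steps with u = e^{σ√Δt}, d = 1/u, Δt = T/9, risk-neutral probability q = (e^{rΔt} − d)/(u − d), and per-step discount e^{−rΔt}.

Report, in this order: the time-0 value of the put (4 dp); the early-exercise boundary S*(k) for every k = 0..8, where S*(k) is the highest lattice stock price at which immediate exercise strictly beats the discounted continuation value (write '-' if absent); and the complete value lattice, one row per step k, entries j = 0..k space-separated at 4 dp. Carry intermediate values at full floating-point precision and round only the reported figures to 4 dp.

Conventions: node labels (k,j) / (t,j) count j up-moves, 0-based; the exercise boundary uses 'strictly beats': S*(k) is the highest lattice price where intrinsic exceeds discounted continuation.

price = 22.7900
boundary = - - - 58.9226 66.7000 58.9226 66.7000 75.5040 85.4700
tree:
22.7900
29.1879 16.0583
36.3133 21.7156 10.0789
43.8274 28.4699 14.5935 5.2893
50.6980 36.0500 20.5038 8.3322 2.0511
56.7674 43.8274 27.7844 12.8075 3.5734 0.4272
62.1291 50.6980 36.0500 19.0765 6.1487 0.8269 0.0000
66.8656 56.7674 43.8274 27.2460 10.4146 1.6007 0.0000 0.0000
71.0498 62.1291 50.6980 36.0500 17.2800 3.0987 0.0000 0.0000 0.0000
74.7462 66.8656 56.7674 43.8274 27.2460 5.9985 0.0000 0.0000 0.0000 0.0000

params: Δt=0.06589 u=1.13199 d=0.88340 q=0.48179 e^(-rΔt)=0.99684
t_9 payoffs: 74.7462 66.8656 56.7674 43.8274 27.2460 5.9985 0.0000 0.0000 0.0000 0.0000
t_8: node(8,0) S=31.7002 payoff=71.0498 vs cont=70.7254 → 71.0498 [stop]  node(8,1) S=40.6209 payoff=62.1291 vs cont=61.8046 → 62.1291 [stop]  node(8,2) S=52.0520 payoff=50.6980 vs cont=50.3735 → 50.6980 [stop]  node(8,3) S=66.7000 payoff=36.0500 vs cont=35.7256 → 36.0500 [stop]  node(8,4) S=85.4700 payoff=17.2800 vs cont=16.9555 → 17.2800 [stop]  node(8,5) S=109.5221 payoff=0.0000 vs cont=3.0987 → 3.0987 [wait]  node(8,6) S=140.3427 payoff=0.0000 vs cont=0.0000 → 0.0000 [wait]  node(8,7) S=179.8365 payoff=0.0000 vs cont=0.0000 → 0.0000 [wait]  node(8,8) S=230.4443 payoff=0.0000 vs cont=0.0000 → 0.0000 [wait]  ⇒ S*(8)=85.4700
t_7: node(7,0) S=35.8844 payoff=66.8656 vs cont=66.5412 → 66.8656 [stop]  node(7,1) S=45.9826 payoff=56.7674 vs cont=56.4429 → 56.7674 [stop]  node(7,2) S=58.9226 payoff=43.8274 vs cont=43.5030 → 43.8274 [stop]  node(7,3) S=75.5040 payoff=27.2460 vs cont=26.9216 → 27.2460 [stop]  node(7,4) S=96.7515 payoff=5.9985 vs cont=10.4146 → 10.4146 [wait]  node(7,5) S=123.9783 payoff=0.0000 vs cont=1.6007 → 1.6007 [wait]  node(7,6) S=158.8671 payoff=0.0000 vs cont=0.0000 → 0.0000 [wait]  node(7,7) S=203.5738 payoff=0.0000 vs cont=0.0000 → 0.0000 [wait]  ⇒ S*(7)=75.5040
t_6: node(6,0) S=40.6209 payoff=62.1291 vs cont=61.8046 → 62.1291 [stop]  node(6,1) S=52.0520 payoff=50.6980 vs cont=50.3735 → 50.6980 [stop]  node(6,2) S=66.7000 payoff=36.0500 vs cont=35.7256 → 36.0500 [stop]  node(6,3) S=85.4700 payoff=17.2800 vs cont=19.0765 → 19.0765 [wait]  node(6,4) S=109.5221 payoff=0.0000 vs cont=6.1487 → 6.1487 [wait]  node(6,5) S=140.3427 payoff=0.0000 vs cont=0.8269 → 0.8269 [wait]  node(6,6) S=179.8365 payoff=0.0000 vs cont=0.0000 → 0.0000 [wait]  ⇒ S*(6)=66.7000
t_5: node(5,0) S=45.9826 payoff=56.7674 vs cont=56.4429 → 56.7674 [stop]  node(5,1) S=58.9226 payoff=43.8274 vs cont=43.5030 → 43.8274 [stop]  node(5,2) S=75.5040 payoff=27.2460 vs cont=27.7844 → 27.7844 [wait]  node(5,3) S=96.7515 payoff=5.9985 vs cont=12.8075 → 12.8075 [wait]  node(5,4) S=123.9783 payoff=0.0000 vs cont=3.5734 → 3.5734 [wait]  node(5,5) S=158.8671 payoff=0.0000 vs cont=0.4272 → 0.4272 [wait]  ⇒ S*(5)=58.9226
t_4: node(4,0) S=52.0520 payoff=50.6980 vs cont=50.3735 → 50.6980 [stop]  node(4,1) S=66.7000 payoff=36.0500 vs cont=35.9841 → 36.0500 [stop]  node(4,2) S=85.4700 payoff=17.2800 vs cont=20.5038 → 20.5038 [wait]  node(4,3) S=109.5221 payoff=0.0000 vs cont=8.3322 → 8.3322 [wait]  node(4,4) S=140.3427 payoff=0.0000 vs cont=2.0511 → 2.0511 [wait]  ⇒ S*(4)=66.7000
t_3: node(3,0) S=58.9226 payoff=43.8274 vs cont=43.5030 → 43.8274 [stop]  node(3,1) S=75.5040 payoff=27.2460 vs cont=28.4699 → 28.4699 [wait]  node(3,2) S=96.7515 payoff=5.9985 vs cont=14.5935 → 14.5935 [wait]  node(3,3) S=123.9783 payoff=0.0000 vs cont=5.2893 → 5.2893 [wait]  ⇒ S*(3)=58.9226
t_2: node(2,0) S=66.7000 payoff=36.0500 vs cont=36.3133 → 36.3133 [wait]  node(2,1) S=85.4700 payoff=17.2800 vs cont=21.7156 → 21.7156 [wait]  node(2,2) S=109.5221 payoff=0.0000 vs cont=10.0789 → 10.0789 [wait]  ⇒ S*(2)=-
t_1: node(1,0) S=75.5040 payoff=27.2460 vs cont=29.1879 → 29.1879 [wait]  node(1,1) S=96.7515 payoff=5.9985 vs cont=16.0583 → 16.0583 [wait]  ⇒ S*(1)=-
t_0: node(0,0) S=85.4700 payoff=17.2800 vs cont=22.7900 → 22.7900 [wait]  ⇒ S*(0)=-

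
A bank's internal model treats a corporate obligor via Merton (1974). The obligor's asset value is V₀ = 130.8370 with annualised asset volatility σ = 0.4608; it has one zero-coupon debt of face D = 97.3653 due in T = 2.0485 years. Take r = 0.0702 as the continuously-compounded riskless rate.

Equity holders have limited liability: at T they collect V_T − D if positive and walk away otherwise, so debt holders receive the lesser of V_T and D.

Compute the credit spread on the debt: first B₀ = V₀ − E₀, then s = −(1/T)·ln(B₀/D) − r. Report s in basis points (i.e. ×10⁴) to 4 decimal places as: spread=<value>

Work the structural quantities from V₀ = 130.8370 against face 97.3653:
d₁ = [ln(V₀/D) + (r + σ²/2)T] / (σ√T)
   = [ln(130.8370/97.3653) + (0.0702 + 0.5·0.4608²)·2.0485] / (0.4608·√2.0485)
   = [0.295482 + 0.361291] / 0.659524 = 0.995829
d₂ = d₁ − σ√T = 0.995829 − 0.659524 = 0.336305
N(d₁) = 0.840333,  N(d₂) = 0.631680,  e^(−rT) = 0.866057
E₀ = V₀·N(d₁) − D·e^(−rT)·N(d₂)
   = 130.8370·0.840333 − 97.3653·0.866057·0.631680 = 56.681015
B₀ = V₀ − E₀ = 130.8370 − 56.681015 = 74.155985
spread = −(1/T)·ln(B₀/D) − r = −(1/2.0485)·ln(74.155985/97.3653) − 0.0702 = 0.06272610
in basis points: 0.06272610 × 10⁴ = 627.2610 bp

spread=627.2610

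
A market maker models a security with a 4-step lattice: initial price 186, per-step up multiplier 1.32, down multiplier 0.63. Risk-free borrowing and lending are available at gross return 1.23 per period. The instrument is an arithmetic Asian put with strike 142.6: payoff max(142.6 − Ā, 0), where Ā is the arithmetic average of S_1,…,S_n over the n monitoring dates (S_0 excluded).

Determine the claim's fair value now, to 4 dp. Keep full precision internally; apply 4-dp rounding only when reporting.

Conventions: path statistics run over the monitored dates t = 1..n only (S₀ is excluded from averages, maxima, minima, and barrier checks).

price = 0.4624

Set p* = 0.8696 (from d < R < u); the path-dependent value is the discounted p*-expectation over all price paths.
Enumerate all 2^4 = 16 price paths (U = up ×1.32, D = down ×0.63); each path with k up-moves has probability p*^k·(1−p*)^(4−k).
DDDD: Ā=66.7032, payoff=75.8968, prob=0.000289
UDDD: Ā=139.7590, payoff=2.8410, prob=0.001930
DUDD: Ā=107.6740, payoff=34.9260, prob=0.001930
UUDD: Ā=225.6027, payoff=0.0000, prob=0.012864
DDUD: Ā=87.4605, payoff=55.1395, prob=0.001930
UDUD: Ā=183.2505, payoff=0.0000, prob=0.012864
DUUD: Ā=151.1655, payoff=0.0000, prob=0.012864
UUUD: Ā=316.7277, payoff=0.0000, prob=0.085763
DDDU: Ā=74.7259, payoff=67.8741, prob=0.001930
UDDU: Ā=156.5686, payoff=0.0000, prob=0.012864
DUDU: Ā=124.4836, payoff=18.1164, prob=0.012864
UUDU: Ā=260.8228, payoff=0.0000, prob=0.085763
DDUU: Ā=104.2700, payoff=38.3300, prob=0.012864
UDUU: Ā=218.4706, payoff=0.0000, prob=0.085763
DUUU: Ā=186.3856, payoff=0.0000, prob=0.085763
UUUU: Ā=390.5221, payoff=0.0000, prob=0.571753
Price = Σ prob·payoff / R^4 = 1.058373 / 2.288866 = 0.4624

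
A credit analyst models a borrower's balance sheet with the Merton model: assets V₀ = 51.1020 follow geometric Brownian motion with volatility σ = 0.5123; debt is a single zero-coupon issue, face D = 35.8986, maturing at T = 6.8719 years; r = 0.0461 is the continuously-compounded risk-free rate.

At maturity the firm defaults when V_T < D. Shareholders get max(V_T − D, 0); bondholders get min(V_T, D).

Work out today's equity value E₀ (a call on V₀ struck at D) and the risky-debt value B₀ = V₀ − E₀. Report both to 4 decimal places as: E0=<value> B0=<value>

E0=33.6384 B0=17.4636

With assets at 51.1020 and a single debt payment of 35.8986 at 6.8719 years:
d₁ = [ln(V₀/D) + (r + σ²/2)T] / (σ√T)
   = [ln(51.1020/35.8986) + (0.0461 + 0.5·0.5123²)·6.8719] / (0.5123·√6.8719)
   = [0.353125 + 1.218564] / 1.342959 = 1.170318
d₂ = d₁ − σ√T = 1.170318 − 1.342959 = -0.172641
N(d₁) = 0.879064,  N(d₂) = 0.431467,  e^(−rT) = 0.728480
E₀ = V₀·N(d₁) − D·e^(−rT)·N(d₂)
   = 51.1020·0.879064 − 35.8986·0.728480·0.431467 = 33.638431
B₀ = V₀ − E₀ = 51.1020 − 33.638431 = 17.463569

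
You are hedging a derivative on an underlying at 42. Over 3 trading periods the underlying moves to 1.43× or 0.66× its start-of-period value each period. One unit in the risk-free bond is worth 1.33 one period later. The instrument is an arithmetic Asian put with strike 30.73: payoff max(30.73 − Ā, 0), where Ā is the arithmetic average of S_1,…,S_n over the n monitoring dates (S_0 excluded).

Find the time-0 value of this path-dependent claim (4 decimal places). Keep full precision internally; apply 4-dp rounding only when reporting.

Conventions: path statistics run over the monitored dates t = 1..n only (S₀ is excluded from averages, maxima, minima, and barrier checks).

price = 0.0522

Under the martingale measure an up-move has probability p* = 0.8701; value the claim as the probability-weighted average of per-path payoffs, discounted 3 periods at R = 1.33.
Enumerate all 2^3 = 8 price paths (U = up ×1.43, D = down ×0.66); each path with k up-moves has probability p*^k·(1−p*)^(3−k).
DDD: Ā=19.3633, payoff=11.3667, prob=0.002190
UDD: Ā=41.9539, payoff=0.0000, prob=0.014676
DUD: Ā=31.1739, payoff=0.0000, prob=0.014676
UUD: Ā=67.5435, payoff=0.0000, prob=0.098328
DDU: Ā=24.0591, payoff=6.6709, prob=0.014676
UDU: Ā=52.1281, payoff=0.0000, prob=0.098328
DUU: Ā=41.3481, payoff=0.0000, prob=0.098328
UUU: Ā=89.5875, payoff=0.0000, prob=0.658798
Price = Σ prob·payoff / R^3 = 0.122799 / 2.352637 = 0.0522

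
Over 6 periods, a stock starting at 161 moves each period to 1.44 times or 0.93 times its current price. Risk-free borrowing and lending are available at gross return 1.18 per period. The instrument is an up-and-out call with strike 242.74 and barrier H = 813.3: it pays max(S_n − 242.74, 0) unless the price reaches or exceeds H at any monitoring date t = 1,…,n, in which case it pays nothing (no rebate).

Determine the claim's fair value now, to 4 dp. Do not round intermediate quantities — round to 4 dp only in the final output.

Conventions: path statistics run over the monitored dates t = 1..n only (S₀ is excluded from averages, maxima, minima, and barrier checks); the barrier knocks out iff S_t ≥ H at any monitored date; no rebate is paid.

Risk-neutral up-probability p* = (R−d)/(u−d) = (1.18−0.93)/(1.44−0.93) = 0.4902; the claim prices as the p*-weighted sum of path payoffs discounted by R^6.
Enumerate all 2^6 = 64 price paths (U = up ×1.44, D = down ×0.93); each path with k up-moves has probability p*^k·(1−p*)^(6−k).
DDDDDD: M=149.7300, payoff=0.0000, prob=0.017556
UDDDDD: M=231.8400, payoff=0.0000, prob=0.016881
DUDDDD: M=215.6112, payoff=0.0000, prob=0.016881
UUDDDD: M=333.8496, payoff=6.9969, prob=0.016231
DDUDDD: M=200.5184, payoff=0.0000, prob=0.016881
UDUDDD: M=310.4801, payoff=6.9969, prob=0.016231
DUUDDD: M=310.4801, payoff=6.9969, prob=0.016231
UUUDDD: M=480.7434, payoff=143.9493, prob=0.015607
DDDUDD: M=186.4821, payoff=0.0000, prob=0.016881
UDDUDD: M=288.7465, payoff=6.9969, prob=0.016231
DUDUDD: M=288.7465, payoff=6.9969, prob=0.016231
UUDUDD: M=447.0914, payoff=143.9493, prob=0.015607
DDUUDD: M=288.7465, payoff=6.9969, prob=0.016231
UDUUDD: M=447.0914, payoff=143.9493, prob=0.015607
DUUUDD: M=447.0914, payoff=143.9493, prob=0.015607
UUUUDD: M=692.2705, payoff=356.0048, prob=0.015007
DDDDUD: M=173.4284, payoff=0.0000, prob=0.016881
UDDDUD: M=268.5343, payoff=6.9969, prob=0.016231
DUDDUD: M=268.5343, payoff=6.9969, prob=0.016231
UUDDUD: M=415.7950, payoff=143.9493, prob=0.015607
DDUDUD: M=268.5343, payoff=6.9969, prob=0.016231
UDUDUD: M=415.7950, payoff=143.9493, prob=0.015607
DUUDUD: M=415.7950, payoff=143.9493, prob=0.015607
UUUDUD: M=643.8116, payoff=356.0048, prob=0.015007
DDDUUD: M=268.5343, payoff=6.9969, prob=0.016231
UDDUUD: M=415.7950, payoff=143.9493, prob=0.015607
DUDUUD: M=415.7950, payoff=143.9493, prob=0.015607
UUDUUD: M=643.8116, payoff=356.0048, prob=0.015007
DDUUUD: M=415.7950, payoff=143.9493, prob=0.015607
UDUUUD: M=643.8116, payoff=356.0048, prob=0.015007
DUUUUD: M=643.8116, payoff=356.0048, prob=0.015007
UUUUUD: M=996.8696, payoff=0.0000, prob=0.014430
DDDDDU: M=161.2884, payoff=0.0000, prob=0.016881
UDDDDU: M=249.7369, payoff=6.9969, prob=0.016231
DUDDDU: M=249.7369, payoff=6.9969, prob=0.016231
UUDDDU: M=386.6893, payoff=143.9493, prob=0.015607
DDUDDU: M=249.7369, payoff=6.9969, prob=0.016231
UDUDDU: M=386.6893, payoff=143.9493, prob=0.015607
DUUDDU: M=386.6893, payoff=143.9493, prob=0.015607
UUUDDU: M=598.7448, payoff=356.0048, prob=0.015007
DDDUDU: M=249.7369, payoff=6.9969, prob=0.016231
UDDUDU: M=386.6893, payoff=143.9493, prob=0.015607
DUDUDU: M=386.6893, payoff=143.9493, prob=0.015607
UUDUDU: M=598.7448, payoff=356.0048, prob=0.015007
DDUUDU: M=386.6893, payoff=143.9493, prob=0.015607
UDUUDU: M=598.7448, payoff=356.0048, prob=0.015007
DUUUDU: M=598.7448, payoff=356.0048, prob=0.015007
UUUUDU: M=927.0887, payoff=0.0000, prob=0.014430
DDDDUU: M=249.7369, payoff=6.9969, prob=0.016231
UDDDUU: M=386.6893, payoff=143.9493, prob=0.015607
DUDDUU: M=386.6893, payoff=143.9493, prob=0.015607
UUDDUU: M=598.7448, payoff=356.0048, prob=0.015007
DDUDUU: M=386.6893, payoff=143.9493, prob=0.015607
UDUDUU: M=598.7448, payoff=356.0048, prob=0.015007
DUUDUU: M=598.7448, payoff=356.0048, prob=0.015007
UUUDUU: M=927.0887, payoff=0.0000, prob=0.014430
DDDUUU: M=386.6893, payoff=143.9493, prob=0.015607
UDDUUU: M=598.7448, payoff=356.0048, prob=0.015007
DUDUUU: M=598.7448, payoff=356.0048, prob=0.015007
UUDUUU: M=927.0887, payoff=0.0000, prob=0.014430
DDUUUU: M=598.7448, payoff=356.0048, prob=0.015007
UDUUUU: M=927.0887, payoff=0.0000, prob=0.014430
DUUUUU: M=927.0887, payoff=0.0000, prob=0.014430
UUUUUU: M=1435.4922, payoff=0.0000, prob=0.013875
Price = Σ prob·payoff / R^6 = 126.772764 / 2.699554 = 46.9606

price = 46.9606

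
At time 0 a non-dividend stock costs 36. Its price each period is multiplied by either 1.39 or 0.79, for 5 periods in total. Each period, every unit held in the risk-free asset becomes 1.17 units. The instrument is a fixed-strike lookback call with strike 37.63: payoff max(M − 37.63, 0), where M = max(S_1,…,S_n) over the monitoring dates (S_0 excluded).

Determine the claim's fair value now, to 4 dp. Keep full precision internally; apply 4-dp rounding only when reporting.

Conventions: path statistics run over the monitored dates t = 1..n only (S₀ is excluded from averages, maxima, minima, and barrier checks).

With p* = (R−d)/(u−d) = 0.6333, sum probability × payoff across the paths and divide by R^5.
Enumerate all 2^5 = 32 price paths (U = up ×1.39, D = down ×0.79); each path with k up-moves has probability p*^k·(1−p*)^(5−k).
DDDDD: M=28.4400, payoff=0.0000, prob=0.006628
UDDDD: M=50.0400, payoff=12.4100, prob=0.011448
DUDDD: M=39.5316, payoff=1.9016, prob=0.011448
UUDDD: M=69.5556, payoff=31.9256, prob=0.019773
DDUDD: M=31.2300, payoff=0.0000, prob=0.011448
UDUDD: M=54.9489, payoff=17.3189, prob=0.019773
DUUDD: M=54.9489, payoff=17.3189, prob=0.019773
UUUDD: M=96.6823, payoff=59.0523, prob=0.034154
DDDUD: M=28.4400, payoff=0.0000, prob=0.011448
UDDUD: M=50.0400, payoff=12.4100, prob=0.019773
DUDUD: M=43.4096, payoff=5.7796, prob=0.019773
UUDUD: M=76.3790, payoff=38.7490, prob=0.034154
DDUUD: M=43.4096, payoff=5.7796, prob=0.019773
UDUUD: M=76.3790, payoff=38.7490, prob=0.034154
DUUUD: M=76.3790, payoff=38.7490, prob=0.034154
UUUUD: M=134.3884, payoff=96.7584, prob=0.058993
DDDDU: M=28.4400, payoff=0.0000, prob=0.011448
UDDDU: M=50.0400, payoff=12.4100, prob=0.019773
DUDDU: M=39.5316, payoff=1.9016, prob=0.019773
UUDDU: M=69.5556, payoff=31.9256, prob=0.034154
DDUDU: M=34.2936, payoff=0.0000, prob=0.019773
UDUDU: M=60.3394, payoff=22.7094, prob=0.034154
DUUDU: M=60.3394, payoff=22.7094, prob=0.034154
UUUDU: M=106.1668, payoff=68.5368, prob=0.058993
DDDUU: M=34.2936, payoff=0.0000, prob=0.019773
UDDUU: M=60.3394, payoff=22.7094, prob=0.034154
DUDUU: M=60.3394, payoff=22.7094, prob=0.034154
UUDUU: M=106.1668, payoff=68.5368, prob=0.058993
DDUUU: M=60.3394, payoff=22.7094, prob=0.034154
UDUUU: M=106.1668, payoff=68.5368, prob=0.058993
DUUUU: M=106.1668, payoff=68.5368, prob=0.058993
UUUUU: M=186.7998, payoff=149.1698, prob=0.101897
Price = Σ prob·payoff / R^5 = 50.273380 / 2.192448 = 22.9302

price = 22.9302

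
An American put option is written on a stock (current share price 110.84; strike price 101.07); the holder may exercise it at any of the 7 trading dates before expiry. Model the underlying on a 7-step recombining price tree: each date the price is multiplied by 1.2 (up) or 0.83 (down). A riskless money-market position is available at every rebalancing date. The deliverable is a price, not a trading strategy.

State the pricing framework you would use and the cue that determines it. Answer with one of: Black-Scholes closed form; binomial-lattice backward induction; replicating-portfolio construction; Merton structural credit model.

framework: binomial-lattice backward induction

Key observation: the put (strike 101.07 on spot 110.84) is American-style on a 7-step discrete price model, so the early-exercise decision at every node requires stepwise backward valuation — a closed form cannot price the exercise right.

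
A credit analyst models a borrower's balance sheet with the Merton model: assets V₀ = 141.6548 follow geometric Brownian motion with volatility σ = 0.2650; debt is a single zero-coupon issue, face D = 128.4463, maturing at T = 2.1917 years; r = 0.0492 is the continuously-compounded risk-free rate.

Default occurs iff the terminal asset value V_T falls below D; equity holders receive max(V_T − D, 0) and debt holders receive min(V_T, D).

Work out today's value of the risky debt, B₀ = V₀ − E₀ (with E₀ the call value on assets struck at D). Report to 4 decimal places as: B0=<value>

Work the structural quantities from V₀ = 141.6548 against face 128.4463:
d₁ = [ln(V₀/D) + (r + σ²/2)T] / (σ√T)
   = [ln(141.6548/128.4463) + (0.0492 + 0.5·0.2650²)·2.1917] / (0.2650·√2.1917)
   = [0.097882 + 0.184788] / 0.392316 = 0.720515
d₂ = d₁ − σ√T = 0.720515 − 0.392316 = 0.328199
N(d₁) = 0.764396,  N(d₂) = 0.628619,  e^(−rT) = 0.897779
E₀ = V₀·N(d₁) − D·e^(−rT)·N(d₂)
   = 141.6548·0.764396 − 128.4463·0.897779·0.628619 = 35.790282
B₀ = V₀ − E₀ = 141.6548 − 35.790282 = 105.864518

B0=105.8645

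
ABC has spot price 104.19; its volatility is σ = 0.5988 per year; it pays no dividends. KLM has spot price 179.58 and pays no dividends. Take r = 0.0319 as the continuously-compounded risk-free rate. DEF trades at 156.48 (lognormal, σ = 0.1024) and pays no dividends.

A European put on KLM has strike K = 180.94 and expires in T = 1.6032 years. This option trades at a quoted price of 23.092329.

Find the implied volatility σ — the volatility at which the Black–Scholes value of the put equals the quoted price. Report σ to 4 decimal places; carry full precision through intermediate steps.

sigma = 0.3032

At σ = 0.3032 the Black–Scholes value reproduces the quote:
σ√T = 0.3032·√1.6032 = 0.383904
d₁ = (ln(S/K) + (r+σ²/2)T) / (σ√T) = (ln(179.58/180.94) + (0.0319+0.3032²/2)·1.6032) / 0.383904 = (-0.007545 + 0.124833) / 0.383904 = 0.305515
d₂ = d₁ − σ√T = 0.305515 − 0.383904 = -0.078389
e^{−rT} = 0.950144
N(−d₁) = 0.379987,  N(−d₂) = 0.531241
V = K·e^{−rT}·N(−d₂) − S·N(−d₁) = 91.330368 − 68.238038 = 23.092329 (the quoted price), and the Black–Scholes price is strictly increasing in σ, so σ is unique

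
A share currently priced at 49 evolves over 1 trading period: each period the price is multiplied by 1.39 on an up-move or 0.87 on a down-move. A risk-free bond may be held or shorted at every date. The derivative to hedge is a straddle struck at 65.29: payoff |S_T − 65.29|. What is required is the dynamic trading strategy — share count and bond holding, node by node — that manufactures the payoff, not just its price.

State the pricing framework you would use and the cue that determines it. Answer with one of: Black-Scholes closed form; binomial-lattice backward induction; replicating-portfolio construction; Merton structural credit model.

Key observation: what is demanded is not a single number but the (Δ, B) position at each node of the 1.39/0.87 tree starting at 49; constructing those positions is the replicating-portfolio method.

framework: replicating-portfolio construction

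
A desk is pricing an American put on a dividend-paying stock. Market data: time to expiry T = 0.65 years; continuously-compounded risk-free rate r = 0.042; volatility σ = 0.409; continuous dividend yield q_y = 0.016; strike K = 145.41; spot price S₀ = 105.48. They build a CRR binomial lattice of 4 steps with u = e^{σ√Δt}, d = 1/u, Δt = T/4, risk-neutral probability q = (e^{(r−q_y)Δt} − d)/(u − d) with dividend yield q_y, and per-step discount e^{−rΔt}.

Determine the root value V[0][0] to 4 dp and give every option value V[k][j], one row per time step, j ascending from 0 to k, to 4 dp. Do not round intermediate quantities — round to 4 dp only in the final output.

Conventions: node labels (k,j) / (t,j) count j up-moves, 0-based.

params: Δt=0.16250 u=1.17924 d=0.84800 q=0.47166 e^(-rΔt)=0.99320
t_4 payoffs: 90.8649 69.5587 39.9300 0.0000 0.0000
k=3: node(3,0) S=64.3220 payoff=81.0880 vs cont=80.2660 → 81.0880 [stop]  node(3,1) S=89.4472 payoff=55.9628 vs cont=55.2060 → 55.9628 [stop]  node(3,2) S=124.3866 payoff=21.0234 vs cont=20.9532 → 21.0234 [stop]  node(3,3) S=172.9739 payoff=0.0000 vs cont=0.0000 → 0.0000 [wait]
k=2: node(2,0) S=75.8513 payoff=69.5587 vs cont=68.7666 → 69.5587 [stop]  node(2,1) S=105.4800 payoff=39.9300 vs cont=39.2148 → 39.9300 [stop]  node(2,2) S=146.6821 payoff=0.0000 vs cont=11.0320 → 11.0320 [wait]
k=1: node(1,0) S=89.4472 payoff=55.9628 vs cont=55.2060 → 55.9628 [stop]  node(1,1) S=124.3866 payoff=21.0234 vs cont=26.1212 → 26.1212 [wait]
k=0: node(0,0) S=105.4800 payoff=39.9300 vs cont=41.6029 → 41.6029 [wait]

price = 41.6029
tree:
41.6029
55.9628 26.1212
69.5587 39.9300 11.0320
81.0880 55.9628 21.0234 0.0000
90.8649 69.5587 39.9300 0.0000 0.0000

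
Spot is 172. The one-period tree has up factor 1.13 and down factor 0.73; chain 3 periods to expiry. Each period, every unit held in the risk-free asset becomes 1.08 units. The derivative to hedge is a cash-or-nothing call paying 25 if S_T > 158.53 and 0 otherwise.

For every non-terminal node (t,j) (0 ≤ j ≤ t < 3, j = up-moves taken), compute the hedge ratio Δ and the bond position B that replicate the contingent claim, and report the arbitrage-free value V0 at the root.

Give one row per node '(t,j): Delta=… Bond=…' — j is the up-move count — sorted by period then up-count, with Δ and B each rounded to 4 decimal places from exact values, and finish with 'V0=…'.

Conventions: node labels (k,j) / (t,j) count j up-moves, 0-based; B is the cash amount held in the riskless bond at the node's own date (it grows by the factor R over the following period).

No-arbitrage ⇒ martingale measure with p* = (R−d)/(u−d) = 0.8750.
Payoffs at expiry: V(3,0)=0.0000, V(3,1)=0.0000, V(3,2)=25.0000, V(3,3)=25.0000
  t=2,j=0: stock 91.6588 → up 103.5744 (V=0.0000), down 66.9109 (V=0.0000). Price 0.0000; hedge Δ=0.0000, bond B=0.0000.
  t=2,j=1: stock 141.8828 → up 160.3276 (V=25.0000), down 103.5744 (V=0.0000). Price 20.2546; hedge Δ=0.4405, bond B=-42.2454.
  t=2,j=2: stock 219.6268 → up 248.1783 (V=25.0000), down 160.3276 (V=25.0000). Price 23.1481; hedge Δ=0.0000, bond B=23.1481.
  t=1,j=0: stock 125.5600 → up 141.8828 (V=20.2546), down 91.6588 (V=0.0000). Price 16.4100; hedge Δ=0.4033, bond B=-34.2266.
  t=1,j=1: stock 194.3600 → up 219.6268 (V=23.1481), down 141.8828 (V=20.2546). Price 21.0986; hedge Δ=0.0372, bond B=13.8648.
  t=0,j=0: stock 172.0000 → up 194.3600 (V=21.0986), down 125.5600 (V=16.4100). Price 18.9931; hedge Δ=0.0681, bond B=7.2716.
Verification: the root portfolio costs Δ(0,0)·S0 + B(0,0) = 18.9931, matching V0.

(0,0): Delta=0.0681 Bond=7.2716
(1,0): Delta=0.4033 Bond=-34.2266
(1,1): Delta=0.0372 Bond=13.8648
(2,0): Delta=0.0000 Bond=0.0000
(2,1): Delta=0.4405 Bond=-42.2454
(2,2): Delta=0.0000 Bond=23.1481
V0=18.9931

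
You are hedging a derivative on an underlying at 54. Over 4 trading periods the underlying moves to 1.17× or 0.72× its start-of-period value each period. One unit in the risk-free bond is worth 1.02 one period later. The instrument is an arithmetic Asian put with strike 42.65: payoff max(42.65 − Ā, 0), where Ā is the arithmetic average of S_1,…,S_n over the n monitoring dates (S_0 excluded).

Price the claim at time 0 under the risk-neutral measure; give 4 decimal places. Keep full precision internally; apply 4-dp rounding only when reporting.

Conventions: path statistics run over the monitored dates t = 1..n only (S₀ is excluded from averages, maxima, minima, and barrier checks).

price = 1.5570

No-arbitrage gives p* = (R−d)/(u−d) = 0.6667: enumerate every path, weight its payoff by its p*-probability, and discount by R^4.
Enumerate all 2^4 = 16 price paths (U = up ×1.17, D = down ×0.72); each path with k up-moves has probability p*^k·(1−p*)^(4−k).
DDDD: Ā=25.3852, payoff=17.2648, prob=0.012346
UDDD: Ā=41.2510, payoff=1.3990, prob=0.024691
DUDD: Ā=35.1760, payoff=7.4740, prob=0.024691
UUDD: Ā=57.1610, payoff=0.0000, prob=0.049383
DDUD: Ā=30.8020, payoff=11.8480, prob=0.024691
UDUD: Ā=50.0532, payoff=0.0000, prob=0.049383
DUUD: Ā=43.9782, payoff=0.0000, prob=0.049383
UUUD: Ā=71.4646, payoff=0.0000, prob=0.098765
DDDU: Ā=27.6527, payoff=14.9973, prob=0.024691
UDDU: Ā=44.9356, payoff=0.0000, prob=0.049383
DUDU: Ā=38.8606, payoff=3.7894, prob=0.049383
UUDU: Ā=63.1485, payoff=0.0000, prob=0.098765
DDUU: Ā=34.4866, payoff=8.1634, prob=0.049383
UDUU: Ā=56.0408, payoff=0.0000, prob=0.098765
DUUU: Ā=49.9658, payoff=0.0000, prob=0.098765
UUUU: Ā=81.1944, payoff=0.0000, prob=0.197531
Price = Σ prob·payoff / R^4 = 1.685338 / 1.082432 = 1.5570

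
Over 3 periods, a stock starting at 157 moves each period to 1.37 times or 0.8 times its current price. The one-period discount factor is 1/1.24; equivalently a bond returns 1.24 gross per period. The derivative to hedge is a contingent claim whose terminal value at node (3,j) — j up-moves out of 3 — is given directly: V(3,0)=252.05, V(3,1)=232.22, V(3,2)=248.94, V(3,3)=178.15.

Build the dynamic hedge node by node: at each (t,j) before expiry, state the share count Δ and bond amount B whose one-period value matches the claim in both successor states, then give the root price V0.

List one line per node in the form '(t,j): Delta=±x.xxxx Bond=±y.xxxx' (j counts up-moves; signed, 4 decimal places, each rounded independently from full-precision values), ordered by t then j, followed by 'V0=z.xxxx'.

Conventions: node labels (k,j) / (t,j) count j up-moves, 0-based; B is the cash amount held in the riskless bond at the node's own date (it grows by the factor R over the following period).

Under the risk-neutral measure, an up-move has probability p* = (R−d)/(u−d) = 0.7719 and values discount at R = 1.24.
Payoffs at expiry: V(3,0)=252.0500, V(3,1)=232.2200, V(3,2)=248.9400, V(3,3)=178.1500
Node (2,0) S=100.4800: V=(p*·232.2200+(1−p*)·252.0500)/1.24=190.9215; Δ=(232.2200−252.0500)/(137.6576−80.3840)=-0.3462; B=V−Δ·S=225.7110
Node (2,1) S=172.0720: V=(p*·248.9400+(1−p*)·232.2200)/1.24=197.6828; Δ=(248.9400−232.2200)/(235.7386−137.6576)=0.1705; B=V−Δ·S=168.3495
Node (2,2) S=294.6733: V=(p*·178.1500+(1−p*)·248.9400)/1.24=156.6896; Δ=(178.1500−248.9400)/(403.7024−235.7386)=-0.4215; B=V−Δ·S=280.8826
Node (1,0) S=125.6000: V=(p*·197.6828+(1−p*)·190.9215)/1.24=158.1780; Δ=(197.6828−190.9215)/(172.0720−100.4800)=0.0944; B=V−Δ·S=146.3161
Node (1,1) S=215.0900: V=(p*·156.6896+(1−p*)·197.6828)/1.24=133.9024; Δ=(156.6896−197.6828)/(294.6733−172.0720)=-0.3344; B=V−Δ·S=205.8203
Node (0,0) S=157.0000: V=(p*·133.9024+(1−p*)·158.1780)/1.24=112.4507; Δ=(133.9024−158.1780)/(215.0900−125.6000)=-0.2713; B=V−Δ·S=155.0396
Verification: the root portfolio costs Δ(0,0)·S0 + B(0,0) = 112.4507, matching V0.

(0,0): Delta=-0.2713 Bond=155.0396
(1,0): Delta=0.0944 Bond=146.3161
(1,1): Delta=-0.3344 Bond=205.8203
(2,0): Delta=-0.3462 Bond=225.7110
(2,1): Delta=0.1705 Bond=168.3495
(2,2): Delta=-0.4215 Bond=280.8826
V0=112.4507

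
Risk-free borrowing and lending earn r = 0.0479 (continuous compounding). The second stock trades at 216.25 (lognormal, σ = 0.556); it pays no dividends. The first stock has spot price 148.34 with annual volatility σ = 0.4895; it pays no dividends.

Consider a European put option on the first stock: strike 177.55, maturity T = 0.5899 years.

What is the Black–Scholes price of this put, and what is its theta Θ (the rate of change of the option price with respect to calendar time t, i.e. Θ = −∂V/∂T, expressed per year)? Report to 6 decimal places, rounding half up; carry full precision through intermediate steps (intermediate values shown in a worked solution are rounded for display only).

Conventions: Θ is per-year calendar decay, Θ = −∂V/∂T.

σ√T = 0.4895·√0.5899 = 0.375960
d₁ = (ln(S/K) + (r+σ²/2)T) / (σ√T) = (ln(148.34/177.55) + (0.0479+0.4895²/2)·0.5899) / 0.375960 = (-0.179745 + 0.098929) / 0.375960 = -0.214959
d₂ = d₁ − σ√T = -0.214959 − 0.375960 = -0.590919
e^{−rT} = 0.972139
N(−d₁) = 0.585100,  N(−d₂) = 0.722713
Put price V = K·e^{−rT}·N(−d₂) − S·N(−d₁) = 124.742626 − 86.793793 = 37.948833
φ(d₁) = (1/√(2π))·e^{−d₁²/2} = 0.389831
Θ = −S·φ(d₁)·σ/(2√T) + r·K·e^{−rT}·N(−d₂) = −18.427568 + 5.975172 = -12.452397

price = 37.948833
Θ = -12.452397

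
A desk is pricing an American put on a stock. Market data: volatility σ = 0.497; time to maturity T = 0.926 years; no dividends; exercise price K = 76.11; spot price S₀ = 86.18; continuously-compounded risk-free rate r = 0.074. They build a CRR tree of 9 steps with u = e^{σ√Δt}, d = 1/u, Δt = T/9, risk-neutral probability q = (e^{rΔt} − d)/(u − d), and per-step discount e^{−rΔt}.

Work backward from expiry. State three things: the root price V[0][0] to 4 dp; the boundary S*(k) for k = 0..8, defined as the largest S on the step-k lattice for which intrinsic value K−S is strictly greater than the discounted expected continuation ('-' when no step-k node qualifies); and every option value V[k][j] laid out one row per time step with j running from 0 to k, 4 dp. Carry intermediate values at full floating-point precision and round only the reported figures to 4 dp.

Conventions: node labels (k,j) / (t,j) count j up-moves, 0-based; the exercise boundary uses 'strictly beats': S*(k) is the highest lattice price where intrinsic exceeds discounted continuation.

Δt=0.10289, u=1.17283, d=0.85264, q=0.48410, disc=e^(-rΔt)=0.99242
k=9 terminal: V=max(K-S,0) → 55.5846 47.8767 37.2742 22.6902 2.6296 0.0000 0.0000 0.0000 0.0000 0.0000
k=8: j=0 S=24.0728 intr=52.0372 cont=51.4599 V=52.0372[EX]; j=1 S=33.1129 intr=42.9971 cont=42.4198 V=42.9971[EX]; j=2 S=45.5478 intr=30.5622 cont=29.9850 V=30.5622[EX]; j=3 S=62.6523 intr=13.4577 cont=12.8805 V=13.4577[EX]; j=4 S=86.1800 intr=0.0000 cont=1.3463 V=1.3463[hold]; j=5 S=118.5431 intr=0.0000 cont=0.0000 V=0.0000[hold]; j=6 S=163.0595 intr=0.0000 cont=0.0000 V=0.0000[hold]; j=7 S=224.2930 intr=0.0000 cont=0.0000 V=0.0000[hold]; j=8 S=308.5216 intr=0.0000 cont=0.0000 V=0.0000[hold]  S*(8)=62.6523
k=7: j=0 S=28.2333 intr=47.8767 cont=47.2994 V=47.8767[EX]; j=1 S=38.8358 intr=37.2742 cont=36.6969 V=37.2742[EX]; j=2 S=53.4198 intr=22.6902 cont=22.1130 V=22.6902[EX]; j=3 S=73.4804 intr=2.6296 cont=7.5370 V=7.5370[hold]; j=4 S=101.0744 intr=0.0000 cont=0.6893 V=0.6893[hold]; j=5 S=139.0308 intr=0.0000 cont=0.0000 V=0.0000[hold]; j=6 S=191.2409 intr=0.0000 cont=0.0000 V=0.0000[hold]; j=7 S=263.0575 intr=0.0000 cont=0.0000 V=0.0000[hold]  S*(7)=53.4198
k=6: j=0 S=33.1129 intr=42.9971 cont=42.4198 V=42.9971[EX]; j=1 S=45.5478 intr=30.5622 cont=29.9850 V=30.5622[EX]; j=2 S=62.6523 intr=13.4577 cont=15.2381 V=15.2381[hold]; j=3 S=86.1800 intr=0.0000 cont=4.1900 V=4.1900[hold]; j=4 S=118.5431 intr=0.0000 cont=0.3529 V=0.3529[hold]; j=5 S=163.0595 intr=0.0000 cont=0.0000 V=0.0000[hold]; j=6 S=224.2930 intr=0.0000 cont=0.0000 V=0.0000[hold]  S*(6)=45.5478
k=5: j=0 S=38.8358 intr=37.2742 cont=36.6969 V=37.2742[EX]; j=1 S=53.4198 intr=22.6902 cont=22.9683 V=22.9683[hold]; j=2 S=73.4804 intr=2.6296 cont=9.8147 V=9.8147[hold]; j=3 S=101.0744 intr=0.0000 cont=2.3148 V=2.3148[hold]; j=4 S=139.0308 intr=0.0000 cont=0.1807 V=0.1807[hold]; j=5 S=191.2409 intr=0.0000 cont=0.0000 V=0.0000[hold]  S*(5)=38.8358
k=4: j=0 S=45.5478 intr=30.5622 cont=30.1185 V=30.5622[EX]; j=1 S=62.6523 intr=13.4577 cont=16.4748 V=16.4748[hold]; j=2 S=86.1800 intr=0.0000 cont=6.1371 V=6.1371[hold]; j=3 S=118.5431 intr=0.0000 cont=1.2719 V=1.2719[hold]; j=4 S=163.0595 intr=0.0000 cont=0.0925 V=0.0925[hold]  S*(4)=45.5478
k=3: j=0 S=53.4198 intr=22.6902 cont=23.5624 V=23.5624[hold]; j=1 S=73.4804 intr=2.6296 cont=11.3833 V=11.3833[hold]; j=2 S=101.0744 intr=0.0000 cont=3.7532 V=3.7532[hold]; j=3 S=139.0308 intr=0.0000 cont=0.6957 V=0.6957[hold]  S*(3)=-
k=2: j=0 S=62.6523 intr=13.4577 cont=17.5325 V=17.5325[hold]; j=1 S=86.1800 intr=0.0000 cont=7.6313 V=7.6313[hold]; j=2 S=118.5431 intr=0.0000 cont=2.2558 V=2.2558[hold]  S*(2)=-
k=1: j=0 S=73.4804 intr=2.6296 cont=12.6427 V=12.6427[hold]; j=1 S=101.0744 intr=0.0000 cont=4.9909 V=4.9909[hold]  S*(1)=-
k=0: j=0 S=86.1800 intr=0.0000 cont=8.8707 V=8.8707[hold]  S*(0)=-

price = 8.8707
boundary = - - - - 45.5478 38.8358 45.5478 53.4198 62.6523
tree:
8.8707
12.6427 4.9909
17.5325 7.6313 2.2558
23.5624 11.3833 3.7532 0.6957
30.5622 16.4748 6.1371 1.2719 0.0925
37.2742 22.9683 9.8147 2.3148 0.1807 0.0000
42.9971 30.5622 15.2381 4.1900 0.3529 0.0000 0.0000
47.8767 37.2742 22.6902 7.5370 0.6893 0.0000 0.0000 0.0000
52.0372 42.9971 30.5622 13.4577 1.3463 0.0000 0.0000 0.0000 0.0000
55.5846 47.8767 37.2742 22.6902 2.6296 0.0000 0.0000 0.0000 0.0000 0.0000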